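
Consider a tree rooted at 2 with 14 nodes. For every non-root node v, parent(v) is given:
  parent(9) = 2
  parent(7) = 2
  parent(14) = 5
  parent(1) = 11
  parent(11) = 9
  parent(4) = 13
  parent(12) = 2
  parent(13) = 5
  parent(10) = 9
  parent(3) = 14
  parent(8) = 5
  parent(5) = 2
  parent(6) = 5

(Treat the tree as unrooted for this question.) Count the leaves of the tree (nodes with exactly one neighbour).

Exactly 8 nodes have a single neighbour: 1, 3, 4, 6, 7, 8, 10, 12.

8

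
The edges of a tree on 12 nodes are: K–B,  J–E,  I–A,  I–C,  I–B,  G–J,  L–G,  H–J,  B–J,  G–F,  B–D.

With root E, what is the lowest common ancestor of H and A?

Ancestors of H (toward the root): H, J, E.
Ancestors of A: A, I, B, J, E.
The deepest node appearing in both lists is J.

J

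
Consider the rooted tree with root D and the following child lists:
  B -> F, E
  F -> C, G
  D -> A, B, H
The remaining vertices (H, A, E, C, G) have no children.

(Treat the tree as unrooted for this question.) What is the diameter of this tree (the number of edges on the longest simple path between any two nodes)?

4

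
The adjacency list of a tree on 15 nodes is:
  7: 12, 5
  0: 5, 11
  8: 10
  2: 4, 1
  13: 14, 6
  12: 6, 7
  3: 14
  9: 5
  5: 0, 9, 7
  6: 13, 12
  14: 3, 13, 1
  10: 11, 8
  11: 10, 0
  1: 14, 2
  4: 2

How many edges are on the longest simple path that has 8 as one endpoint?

A farthest node from 8 is 4.
The path 8-10-11-0-5-7-12-6-13-14-1-2-4 has 12 edges.

12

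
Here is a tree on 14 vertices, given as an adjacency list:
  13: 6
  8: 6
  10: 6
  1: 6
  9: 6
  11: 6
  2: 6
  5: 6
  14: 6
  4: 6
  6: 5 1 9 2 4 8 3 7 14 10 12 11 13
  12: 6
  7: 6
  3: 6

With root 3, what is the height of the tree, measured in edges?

2

A deepest node is 12, reached by 3-6-12.
That path has 2 edges, so the height is 2.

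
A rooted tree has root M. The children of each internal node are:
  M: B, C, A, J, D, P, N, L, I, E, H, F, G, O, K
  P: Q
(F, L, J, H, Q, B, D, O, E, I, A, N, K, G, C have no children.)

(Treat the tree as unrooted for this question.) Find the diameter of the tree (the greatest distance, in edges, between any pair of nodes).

3

Starting from Q, a farthest node is H at distance 3.
One longest path: Q - P - M - H.
So the diameter is 3.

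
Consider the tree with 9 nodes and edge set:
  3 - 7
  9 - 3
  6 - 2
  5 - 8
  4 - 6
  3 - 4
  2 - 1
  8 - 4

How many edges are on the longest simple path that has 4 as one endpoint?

Distances from 4 peak at 3, attained at 1.
4 – 6 – 2 – 1

3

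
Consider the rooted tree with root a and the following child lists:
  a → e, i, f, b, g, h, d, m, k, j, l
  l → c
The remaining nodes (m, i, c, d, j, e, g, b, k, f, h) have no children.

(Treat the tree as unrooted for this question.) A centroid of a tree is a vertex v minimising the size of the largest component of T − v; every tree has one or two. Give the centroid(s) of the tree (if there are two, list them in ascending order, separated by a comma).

Removing a splits the tree into components of sizes 2, 1, 1, 1, 1, 1, 1, 1, 1, 1, 1; the largest is 2 ≤ ⌊13/2⌋ = 6.
No neighbour of a does as well, so a is the unique centroid.

a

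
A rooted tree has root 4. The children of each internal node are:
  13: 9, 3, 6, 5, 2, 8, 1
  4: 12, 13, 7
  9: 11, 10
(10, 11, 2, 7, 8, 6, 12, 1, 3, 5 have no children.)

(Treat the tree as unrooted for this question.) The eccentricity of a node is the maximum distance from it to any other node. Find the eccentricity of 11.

A farthest node from 11 is 12 (7 also at distance 4).
The path 11-9-13-4-12 has 4 edges.

4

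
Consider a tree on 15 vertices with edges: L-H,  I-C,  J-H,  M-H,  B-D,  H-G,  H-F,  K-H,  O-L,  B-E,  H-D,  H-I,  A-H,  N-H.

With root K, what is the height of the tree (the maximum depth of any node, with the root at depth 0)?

4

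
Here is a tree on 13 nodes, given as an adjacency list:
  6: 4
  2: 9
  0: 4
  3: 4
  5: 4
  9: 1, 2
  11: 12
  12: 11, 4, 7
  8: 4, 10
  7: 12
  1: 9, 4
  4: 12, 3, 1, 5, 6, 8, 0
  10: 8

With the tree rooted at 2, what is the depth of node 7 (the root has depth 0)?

5

Path from 2 to 7: 2 – 9 – 1 – 4 – 12 – 7, which has 5 edges.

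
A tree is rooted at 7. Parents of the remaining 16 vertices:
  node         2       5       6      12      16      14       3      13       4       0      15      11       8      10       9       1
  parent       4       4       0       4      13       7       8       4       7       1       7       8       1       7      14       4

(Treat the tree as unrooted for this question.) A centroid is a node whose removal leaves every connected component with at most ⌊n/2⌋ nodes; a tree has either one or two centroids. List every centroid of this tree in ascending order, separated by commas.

4

If 4 is removed the pieces have sizes 6, 5, 2, 1, 1, 1, all ≤ ⌊17/2⌋ = 8.
No neighbour of 4 does as well, so 4 is the unique centroid.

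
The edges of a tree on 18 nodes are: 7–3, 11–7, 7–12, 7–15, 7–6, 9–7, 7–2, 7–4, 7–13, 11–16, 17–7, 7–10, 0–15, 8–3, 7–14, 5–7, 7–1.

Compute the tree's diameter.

4

BFS from 0 reaches 16 last, at distance 4; BFS from 16 confirms no node is farther.
Path: 0 - 15 - 7 - 11 - 16.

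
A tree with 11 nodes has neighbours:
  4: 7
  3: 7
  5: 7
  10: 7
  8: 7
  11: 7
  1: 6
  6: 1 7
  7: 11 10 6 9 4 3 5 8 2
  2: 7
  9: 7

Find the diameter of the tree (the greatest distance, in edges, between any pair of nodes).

3

BFS from 1 reaches 9 last, at distance 3; BFS from 9 confirms no node is farther.
Path: 1 – 6 – 7 – 9.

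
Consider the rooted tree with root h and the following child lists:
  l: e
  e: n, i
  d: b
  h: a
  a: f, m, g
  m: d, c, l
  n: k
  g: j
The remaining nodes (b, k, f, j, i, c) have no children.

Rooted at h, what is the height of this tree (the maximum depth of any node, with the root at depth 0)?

6

The longest root-to-leaf path is h – a – m – l – e – n – k (6 edges).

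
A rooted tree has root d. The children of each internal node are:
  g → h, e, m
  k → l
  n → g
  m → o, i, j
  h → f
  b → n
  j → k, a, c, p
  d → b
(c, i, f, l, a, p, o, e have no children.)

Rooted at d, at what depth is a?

Climbing from a to the root: a – j – m – g – n – b – d. That's 6 steps.

6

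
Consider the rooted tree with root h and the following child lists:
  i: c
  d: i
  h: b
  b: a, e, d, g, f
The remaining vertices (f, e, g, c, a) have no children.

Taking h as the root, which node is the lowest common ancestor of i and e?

Ancestors of i (toward the root): i, d, b, h.
Ancestors of e: e, b, h.
The deepest node appearing in both lists is b.

b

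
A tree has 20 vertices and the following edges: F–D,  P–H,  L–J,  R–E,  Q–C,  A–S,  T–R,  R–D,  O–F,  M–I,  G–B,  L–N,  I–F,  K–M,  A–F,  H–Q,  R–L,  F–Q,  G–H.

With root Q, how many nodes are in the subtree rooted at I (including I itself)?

3

I's subtree: {I, M, K}, size 3.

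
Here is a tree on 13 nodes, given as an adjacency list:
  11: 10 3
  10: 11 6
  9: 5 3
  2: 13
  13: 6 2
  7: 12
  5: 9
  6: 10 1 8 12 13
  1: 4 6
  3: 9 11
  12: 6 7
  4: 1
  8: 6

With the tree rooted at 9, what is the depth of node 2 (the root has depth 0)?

9–3–11–10–6–13–2 — 6 edges.

6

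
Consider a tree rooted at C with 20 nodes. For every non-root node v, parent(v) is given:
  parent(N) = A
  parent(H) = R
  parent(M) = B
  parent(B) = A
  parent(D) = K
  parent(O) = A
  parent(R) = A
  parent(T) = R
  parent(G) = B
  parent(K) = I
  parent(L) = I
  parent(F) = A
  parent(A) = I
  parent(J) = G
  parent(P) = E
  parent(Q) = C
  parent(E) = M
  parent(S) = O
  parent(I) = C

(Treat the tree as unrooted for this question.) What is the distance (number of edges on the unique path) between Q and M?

The path is Q - C - I - A - B - M, which has 5 edges.

5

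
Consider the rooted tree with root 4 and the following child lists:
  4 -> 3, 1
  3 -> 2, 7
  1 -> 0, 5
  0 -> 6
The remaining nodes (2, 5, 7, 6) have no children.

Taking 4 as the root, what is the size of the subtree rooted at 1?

1's subtree: {1, 5, 0, 6}, size 4.

4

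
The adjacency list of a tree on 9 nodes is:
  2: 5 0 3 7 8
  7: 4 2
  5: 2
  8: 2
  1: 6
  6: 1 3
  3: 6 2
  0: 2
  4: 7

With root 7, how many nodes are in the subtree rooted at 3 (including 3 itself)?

3

Descendants of 3 (including itself): 3, 6, 1. That's 3.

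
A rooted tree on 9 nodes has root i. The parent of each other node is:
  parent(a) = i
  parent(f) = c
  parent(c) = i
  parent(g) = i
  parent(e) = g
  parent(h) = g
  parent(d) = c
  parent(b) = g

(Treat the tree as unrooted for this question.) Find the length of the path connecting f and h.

4

Walking from f: f - c - i - g - h. Length 4.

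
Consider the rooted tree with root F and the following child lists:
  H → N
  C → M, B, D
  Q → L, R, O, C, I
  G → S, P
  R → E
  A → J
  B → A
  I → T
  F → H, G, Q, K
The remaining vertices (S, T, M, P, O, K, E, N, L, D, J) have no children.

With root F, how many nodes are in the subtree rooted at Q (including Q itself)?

Q's subtree: {Q, I, C, R, O, L, T, D, M, B, E, A, J}, size 13.

13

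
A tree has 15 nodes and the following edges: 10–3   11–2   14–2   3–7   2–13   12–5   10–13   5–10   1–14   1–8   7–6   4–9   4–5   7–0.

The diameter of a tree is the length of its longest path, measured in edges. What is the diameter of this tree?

8

BFS from 0 reaches 8 last, at distance 8; BFS from 8 confirms no node is farther.
Path: 0-7-3-10-13-2-14-1-8.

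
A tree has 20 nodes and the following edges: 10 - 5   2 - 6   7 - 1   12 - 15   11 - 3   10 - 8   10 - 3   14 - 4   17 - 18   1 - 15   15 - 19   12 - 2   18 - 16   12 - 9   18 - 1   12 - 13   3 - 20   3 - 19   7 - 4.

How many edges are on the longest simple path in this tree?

BFS from 5 reaches 14 last, at distance 8; BFS from 14 confirms no node is farther.
Path: 5 – 10 – 3 – 19 – 15 – 1 – 7 – 4 – 14.

8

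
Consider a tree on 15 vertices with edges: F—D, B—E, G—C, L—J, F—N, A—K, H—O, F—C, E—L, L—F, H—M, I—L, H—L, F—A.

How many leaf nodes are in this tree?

Exactly 9 nodes have a single neighbour: B, D, G, I, J, K, M, N, O.

9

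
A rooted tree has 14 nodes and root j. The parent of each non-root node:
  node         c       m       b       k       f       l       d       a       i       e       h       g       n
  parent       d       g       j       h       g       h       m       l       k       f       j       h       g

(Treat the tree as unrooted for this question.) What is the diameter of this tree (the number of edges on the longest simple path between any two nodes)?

Starting from b, a farthest node is c at distance 6.
One longest path: b–j–h–g–m–d–c.
So the diameter is 6.

6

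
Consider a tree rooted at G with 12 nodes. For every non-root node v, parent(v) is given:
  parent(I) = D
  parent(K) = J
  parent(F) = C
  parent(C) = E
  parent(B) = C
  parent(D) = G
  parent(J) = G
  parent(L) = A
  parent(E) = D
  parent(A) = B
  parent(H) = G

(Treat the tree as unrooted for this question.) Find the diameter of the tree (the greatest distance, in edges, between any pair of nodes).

8

BFS from L reaches K last, at distance 8; BFS from K confirms no node is farther.
Path: L - A - B - C - E - D - G - J - K.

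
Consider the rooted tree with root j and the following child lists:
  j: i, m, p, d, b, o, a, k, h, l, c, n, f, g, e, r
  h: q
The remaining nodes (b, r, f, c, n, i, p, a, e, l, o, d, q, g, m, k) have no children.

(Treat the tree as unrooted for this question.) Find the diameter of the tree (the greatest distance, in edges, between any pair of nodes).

BFS from q reaches k last, at distance 3; BFS from k confirms no node is farther.
Path: q-h-j-k.

3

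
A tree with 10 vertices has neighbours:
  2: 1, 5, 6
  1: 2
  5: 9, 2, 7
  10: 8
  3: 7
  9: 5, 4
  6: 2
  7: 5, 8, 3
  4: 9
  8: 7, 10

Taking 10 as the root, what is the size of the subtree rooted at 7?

The subtree rooted at 7 contains: 7, 5, 3, 2, 9, 1, 6, 4 — 8 nodes.

8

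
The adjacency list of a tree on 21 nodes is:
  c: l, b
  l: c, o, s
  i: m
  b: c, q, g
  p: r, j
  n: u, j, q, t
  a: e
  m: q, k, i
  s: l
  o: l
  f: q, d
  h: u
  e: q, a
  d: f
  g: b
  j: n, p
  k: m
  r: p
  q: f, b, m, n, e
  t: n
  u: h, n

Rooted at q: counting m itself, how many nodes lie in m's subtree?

3

The subtree rooted at m contains: m, k, i — 3 nodes.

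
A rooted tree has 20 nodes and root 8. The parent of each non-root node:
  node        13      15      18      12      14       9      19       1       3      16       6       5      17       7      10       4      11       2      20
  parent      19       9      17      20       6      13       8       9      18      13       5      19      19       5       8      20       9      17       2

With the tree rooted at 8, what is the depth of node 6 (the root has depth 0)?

3

Climbing from 6 to the root: 6 → 5 → 19 → 8. That's 3 steps.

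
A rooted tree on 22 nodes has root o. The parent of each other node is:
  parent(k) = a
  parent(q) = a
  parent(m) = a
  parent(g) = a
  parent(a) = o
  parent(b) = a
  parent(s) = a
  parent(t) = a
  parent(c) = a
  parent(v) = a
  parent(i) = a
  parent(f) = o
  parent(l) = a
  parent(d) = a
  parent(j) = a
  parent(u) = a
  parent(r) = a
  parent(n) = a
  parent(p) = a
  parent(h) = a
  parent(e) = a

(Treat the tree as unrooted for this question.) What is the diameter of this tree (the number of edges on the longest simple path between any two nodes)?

3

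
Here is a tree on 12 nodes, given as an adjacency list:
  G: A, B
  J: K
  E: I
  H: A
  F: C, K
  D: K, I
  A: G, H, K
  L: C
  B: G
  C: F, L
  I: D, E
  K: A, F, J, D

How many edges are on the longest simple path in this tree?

6

A longest path is B – G – A – K – D – I – E, with 6 edges.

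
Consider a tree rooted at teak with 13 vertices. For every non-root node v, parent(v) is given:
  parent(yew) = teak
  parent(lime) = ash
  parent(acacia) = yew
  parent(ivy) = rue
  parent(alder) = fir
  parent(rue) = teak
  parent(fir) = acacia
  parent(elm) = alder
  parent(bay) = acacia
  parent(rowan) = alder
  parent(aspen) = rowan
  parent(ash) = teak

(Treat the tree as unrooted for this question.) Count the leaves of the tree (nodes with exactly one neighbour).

5

Degree-1 nodes: aspen, bay, elm, ivy, lime — 5 of them.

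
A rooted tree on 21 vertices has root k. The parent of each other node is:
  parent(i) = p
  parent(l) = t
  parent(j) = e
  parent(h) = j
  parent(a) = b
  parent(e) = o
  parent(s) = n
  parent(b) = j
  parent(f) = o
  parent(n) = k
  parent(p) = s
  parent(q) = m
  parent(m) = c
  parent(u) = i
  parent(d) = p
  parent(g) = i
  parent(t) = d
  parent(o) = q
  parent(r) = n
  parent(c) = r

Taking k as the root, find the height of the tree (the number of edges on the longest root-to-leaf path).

10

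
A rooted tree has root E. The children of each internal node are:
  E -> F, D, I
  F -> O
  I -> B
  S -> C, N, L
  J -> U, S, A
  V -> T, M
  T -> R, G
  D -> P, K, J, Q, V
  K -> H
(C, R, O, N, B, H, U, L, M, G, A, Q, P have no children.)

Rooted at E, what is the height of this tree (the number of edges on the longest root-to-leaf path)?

The longest root-to-leaf path is E → D → J → S → N (4 edges).

4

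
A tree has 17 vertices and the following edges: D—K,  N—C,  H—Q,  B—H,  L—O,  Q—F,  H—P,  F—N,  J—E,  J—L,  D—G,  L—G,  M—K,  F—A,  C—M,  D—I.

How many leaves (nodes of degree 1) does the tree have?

6

Degree-1 nodes: A, B, E, I, O, P — 6 of them.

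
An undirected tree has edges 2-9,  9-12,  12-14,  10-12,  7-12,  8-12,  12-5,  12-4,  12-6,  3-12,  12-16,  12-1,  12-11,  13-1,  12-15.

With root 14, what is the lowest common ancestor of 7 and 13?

7's ancestor chain is 7, 12, 14 and 13's is 13, 1, 12, 14; they first meet at 12.

12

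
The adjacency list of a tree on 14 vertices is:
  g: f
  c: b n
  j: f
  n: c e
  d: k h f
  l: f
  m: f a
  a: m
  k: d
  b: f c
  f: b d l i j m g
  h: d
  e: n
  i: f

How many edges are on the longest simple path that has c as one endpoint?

Distances from c peak at 4, attained at h (k, a also at distance 4).
c – b – f – d – h

4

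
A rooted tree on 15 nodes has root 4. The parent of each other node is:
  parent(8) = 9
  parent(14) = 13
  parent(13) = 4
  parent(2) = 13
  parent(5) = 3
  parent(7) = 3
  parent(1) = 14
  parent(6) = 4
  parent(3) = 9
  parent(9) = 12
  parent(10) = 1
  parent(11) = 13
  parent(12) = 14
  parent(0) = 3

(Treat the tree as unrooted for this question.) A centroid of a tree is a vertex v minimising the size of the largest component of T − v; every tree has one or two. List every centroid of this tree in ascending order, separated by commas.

If 14 is removed the pieces have sizes 7, 5, 2, all ≤ ⌊15/2⌋ = 7.
No neighbour of 14 does as well, so 14 is the unique centroid.

14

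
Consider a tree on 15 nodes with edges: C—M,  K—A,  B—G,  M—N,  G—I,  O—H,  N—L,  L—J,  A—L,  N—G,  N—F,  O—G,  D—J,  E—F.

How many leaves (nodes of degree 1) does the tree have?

The leaves are B, C, D, E, H, I, K.
That is 7 leaves.

7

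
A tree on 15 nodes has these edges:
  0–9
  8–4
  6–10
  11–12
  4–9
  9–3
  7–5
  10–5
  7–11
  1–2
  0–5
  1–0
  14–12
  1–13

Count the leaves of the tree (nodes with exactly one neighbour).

The leaves are 2, 3, 6, 8, 13, 14.
That is 6 leaves.

6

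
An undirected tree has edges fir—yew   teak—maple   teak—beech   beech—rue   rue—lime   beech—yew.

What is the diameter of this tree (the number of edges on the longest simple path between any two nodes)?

4

Starting from fir, a farthest node is maple at distance 4.
One longest path: fir - yew - beech - teak - maple.
So the diameter is 4.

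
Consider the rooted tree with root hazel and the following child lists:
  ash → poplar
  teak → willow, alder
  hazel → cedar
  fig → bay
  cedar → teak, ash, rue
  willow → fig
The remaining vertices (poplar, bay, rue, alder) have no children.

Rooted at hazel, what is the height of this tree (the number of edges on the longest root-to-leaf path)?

5

bay sits deepest: hazel–cedar–teak–willow–fig–bay — 5 edges from the root.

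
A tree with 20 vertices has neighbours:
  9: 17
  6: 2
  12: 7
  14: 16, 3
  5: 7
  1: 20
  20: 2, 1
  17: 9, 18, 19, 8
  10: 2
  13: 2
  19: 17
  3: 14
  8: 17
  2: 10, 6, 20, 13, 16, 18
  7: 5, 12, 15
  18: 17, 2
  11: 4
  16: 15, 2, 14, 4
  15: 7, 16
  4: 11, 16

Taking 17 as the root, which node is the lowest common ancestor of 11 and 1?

2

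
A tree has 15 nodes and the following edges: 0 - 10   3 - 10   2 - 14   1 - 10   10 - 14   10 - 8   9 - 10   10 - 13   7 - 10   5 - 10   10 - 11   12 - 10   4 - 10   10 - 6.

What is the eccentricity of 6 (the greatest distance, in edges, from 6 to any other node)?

3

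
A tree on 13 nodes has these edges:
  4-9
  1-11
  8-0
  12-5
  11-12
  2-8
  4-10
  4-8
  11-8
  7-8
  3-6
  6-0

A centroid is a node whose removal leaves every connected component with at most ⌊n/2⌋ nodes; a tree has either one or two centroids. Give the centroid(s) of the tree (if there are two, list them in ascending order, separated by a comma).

8

Removing 8 splits the tree into components of sizes 4, 3, 3, 1, 1; the largest is 4 ≤ ⌊13/2⌋ = 6.
No neighbour of 8 does as well, so 8 is the unique centroid.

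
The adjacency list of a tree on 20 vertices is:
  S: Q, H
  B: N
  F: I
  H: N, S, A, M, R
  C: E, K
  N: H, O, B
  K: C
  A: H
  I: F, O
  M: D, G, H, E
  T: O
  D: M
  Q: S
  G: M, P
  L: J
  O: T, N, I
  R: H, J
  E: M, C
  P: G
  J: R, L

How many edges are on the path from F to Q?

Walking from F: F–I–O–N–H–S–Q. Length 6.

6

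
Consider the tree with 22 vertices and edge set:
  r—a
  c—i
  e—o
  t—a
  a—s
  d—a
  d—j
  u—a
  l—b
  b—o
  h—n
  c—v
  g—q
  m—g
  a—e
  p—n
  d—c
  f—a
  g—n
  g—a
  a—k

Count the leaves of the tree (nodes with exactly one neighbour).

Exactly 14 nodes have a single neighbour: f, h, i, j, k, l, m, p, q, r, s, t, u, v.

14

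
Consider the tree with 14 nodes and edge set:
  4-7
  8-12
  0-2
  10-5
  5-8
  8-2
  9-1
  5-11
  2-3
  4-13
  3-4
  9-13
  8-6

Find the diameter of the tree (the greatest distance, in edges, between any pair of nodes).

8

Starting from 11, a farthest node is 1 at distance 8.
One longest path: 11–5–8–2–3–4–13–9–1.
So the diameter is 8.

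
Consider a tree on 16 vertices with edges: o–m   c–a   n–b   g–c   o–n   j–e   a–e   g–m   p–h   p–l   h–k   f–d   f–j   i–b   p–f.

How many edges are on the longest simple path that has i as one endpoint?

13

Distances from i peak at 13, attained at k.
i–b–n–o–m–g–c–a–e–j–f–p–h–k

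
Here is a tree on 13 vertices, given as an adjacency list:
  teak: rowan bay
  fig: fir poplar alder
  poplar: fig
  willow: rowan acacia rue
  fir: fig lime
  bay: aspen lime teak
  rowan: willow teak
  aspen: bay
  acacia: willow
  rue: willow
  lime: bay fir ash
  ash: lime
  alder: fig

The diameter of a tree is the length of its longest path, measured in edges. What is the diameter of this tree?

8

BFS from alder reaches acacia last, at distance 8; BFS from acacia confirms no node is farther.
Path: alder – fig – fir – lime – bay – teak – rowan – willow – acacia.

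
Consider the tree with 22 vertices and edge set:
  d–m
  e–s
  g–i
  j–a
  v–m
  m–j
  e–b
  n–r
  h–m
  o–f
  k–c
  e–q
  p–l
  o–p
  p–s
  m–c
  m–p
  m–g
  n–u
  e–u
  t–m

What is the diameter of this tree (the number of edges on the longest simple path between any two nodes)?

8

A longest path is r - n - u - e - s - p - m - c - k, with 8 edges.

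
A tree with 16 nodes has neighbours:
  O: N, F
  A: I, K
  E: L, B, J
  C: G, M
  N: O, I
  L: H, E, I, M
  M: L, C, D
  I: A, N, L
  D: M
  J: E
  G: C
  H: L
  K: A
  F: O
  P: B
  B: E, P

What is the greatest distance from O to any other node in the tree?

A farthest node from O is G (P also at distance 6).
The path O-N-I-L-M-C-G has 6 edges.

6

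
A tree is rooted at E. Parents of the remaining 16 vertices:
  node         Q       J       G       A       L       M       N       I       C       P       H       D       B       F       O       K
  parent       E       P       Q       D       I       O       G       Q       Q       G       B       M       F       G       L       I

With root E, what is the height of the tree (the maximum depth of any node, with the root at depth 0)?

7

A deepest node is A, reached by E → Q → I → L → O → M → D → A.
That path has 7 edges, so the height is 7.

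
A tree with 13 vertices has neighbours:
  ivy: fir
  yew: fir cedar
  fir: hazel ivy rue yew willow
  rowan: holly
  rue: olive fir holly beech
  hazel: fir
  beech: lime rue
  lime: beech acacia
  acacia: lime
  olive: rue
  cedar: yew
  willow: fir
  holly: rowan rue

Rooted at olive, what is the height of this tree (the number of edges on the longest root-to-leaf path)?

A deepest node is cedar, reached by olive–rue–fir–yew–cedar.
That path has 4 edges, so the height is 4.

4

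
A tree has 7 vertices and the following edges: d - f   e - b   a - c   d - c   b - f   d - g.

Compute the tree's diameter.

5

BFS from e reaches a last, at distance 5; BFS from a confirms no node is farther.
Path: e-b-f-d-c-a.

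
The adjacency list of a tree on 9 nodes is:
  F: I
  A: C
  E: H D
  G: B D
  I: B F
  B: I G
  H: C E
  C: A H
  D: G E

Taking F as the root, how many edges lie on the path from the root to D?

4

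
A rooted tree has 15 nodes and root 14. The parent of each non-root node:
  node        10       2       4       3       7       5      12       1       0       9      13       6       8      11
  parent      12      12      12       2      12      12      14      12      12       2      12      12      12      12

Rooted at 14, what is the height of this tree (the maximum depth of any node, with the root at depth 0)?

The longest root-to-leaf path is 14–12–2–3 (3 edges).

3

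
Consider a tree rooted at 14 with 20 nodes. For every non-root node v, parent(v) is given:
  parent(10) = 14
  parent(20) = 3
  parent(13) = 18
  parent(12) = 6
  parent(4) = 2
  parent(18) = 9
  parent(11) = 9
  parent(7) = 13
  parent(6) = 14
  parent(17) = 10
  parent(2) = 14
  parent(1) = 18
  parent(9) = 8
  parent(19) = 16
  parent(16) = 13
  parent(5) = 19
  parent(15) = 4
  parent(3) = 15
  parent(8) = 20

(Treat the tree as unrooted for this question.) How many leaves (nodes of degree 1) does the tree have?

The leaves are 1, 5, 7, 11, 12, 17.
That is 6 leaves.

6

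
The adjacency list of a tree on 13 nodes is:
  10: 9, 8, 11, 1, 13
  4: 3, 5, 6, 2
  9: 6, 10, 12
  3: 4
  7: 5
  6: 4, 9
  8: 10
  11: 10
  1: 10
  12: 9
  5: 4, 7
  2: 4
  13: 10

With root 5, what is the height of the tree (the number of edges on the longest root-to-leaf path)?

5

1 sits deepest: 5-4-6-9-10-1 — 5 edges from the root.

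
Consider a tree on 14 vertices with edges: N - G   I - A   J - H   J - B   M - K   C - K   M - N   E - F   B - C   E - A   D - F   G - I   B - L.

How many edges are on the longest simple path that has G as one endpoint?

The node farthest from G is H, via G – N – M – K – C – B – J – H — 7 edges.

7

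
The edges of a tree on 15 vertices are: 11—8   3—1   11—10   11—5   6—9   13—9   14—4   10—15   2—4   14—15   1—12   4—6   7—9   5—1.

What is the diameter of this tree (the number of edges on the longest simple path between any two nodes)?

10

Starting from 12, a farthest node is 7 at distance 10.
One longest path: 12 - 1 - 5 - 11 - 10 - 15 - 14 - 4 - 6 - 9 - 7.
So the diameter is 10.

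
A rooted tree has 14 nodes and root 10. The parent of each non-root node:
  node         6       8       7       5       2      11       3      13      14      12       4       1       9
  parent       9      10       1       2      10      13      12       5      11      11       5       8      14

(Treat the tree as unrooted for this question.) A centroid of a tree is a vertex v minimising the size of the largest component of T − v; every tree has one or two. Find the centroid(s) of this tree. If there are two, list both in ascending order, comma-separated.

Removing 13 splits the tree into components of sizes 7, 6; the largest is 7 ≤ ⌊14/2⌋ = 7.
Its neighbour 5 also leaves a largest component of size 7, so both are centroids.

5, 13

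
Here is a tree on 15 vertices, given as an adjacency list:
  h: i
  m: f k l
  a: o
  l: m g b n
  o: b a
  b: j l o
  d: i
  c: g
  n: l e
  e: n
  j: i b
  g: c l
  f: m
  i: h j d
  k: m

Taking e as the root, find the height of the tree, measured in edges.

The longest root-to-leaf path is e → n → l → b → j → i → h (6 edges).

6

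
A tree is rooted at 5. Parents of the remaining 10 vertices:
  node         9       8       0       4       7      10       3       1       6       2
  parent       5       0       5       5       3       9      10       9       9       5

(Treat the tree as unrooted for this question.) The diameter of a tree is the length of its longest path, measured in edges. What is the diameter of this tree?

6

A longest path is 8-0-5-9-10-3-7, with 6 edges.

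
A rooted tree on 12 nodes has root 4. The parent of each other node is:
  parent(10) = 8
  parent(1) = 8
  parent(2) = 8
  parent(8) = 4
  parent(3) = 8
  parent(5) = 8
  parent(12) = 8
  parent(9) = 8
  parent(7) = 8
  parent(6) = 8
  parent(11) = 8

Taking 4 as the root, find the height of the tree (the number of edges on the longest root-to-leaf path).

6 sits deepest: 4–8–6 — 2 edges from the root.

2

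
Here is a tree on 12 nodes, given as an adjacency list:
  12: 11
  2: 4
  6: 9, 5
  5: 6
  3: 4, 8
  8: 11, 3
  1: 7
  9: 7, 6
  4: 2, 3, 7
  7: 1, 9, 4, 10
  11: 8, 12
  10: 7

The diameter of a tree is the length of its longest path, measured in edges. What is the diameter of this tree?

Starting from 12, a farthest node is 5 at distance 8.
One longest path: 12-11-8-3-4-7-9-6-5.
So the diameter is 8.

8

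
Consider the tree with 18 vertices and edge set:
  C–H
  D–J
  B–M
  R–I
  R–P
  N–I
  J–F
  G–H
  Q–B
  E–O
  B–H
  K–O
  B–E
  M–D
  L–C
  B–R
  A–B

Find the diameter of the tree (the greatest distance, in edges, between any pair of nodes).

BFS from F reaches K last, at distance 7; BFS from K confirms no node is farther.
Path: F–J–D–M–B–E–O–K.

7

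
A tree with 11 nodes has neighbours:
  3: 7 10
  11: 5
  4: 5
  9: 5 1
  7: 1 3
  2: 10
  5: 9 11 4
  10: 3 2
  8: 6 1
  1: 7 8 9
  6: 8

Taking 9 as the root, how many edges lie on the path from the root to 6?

3

9–1–8–6 — 3 edges.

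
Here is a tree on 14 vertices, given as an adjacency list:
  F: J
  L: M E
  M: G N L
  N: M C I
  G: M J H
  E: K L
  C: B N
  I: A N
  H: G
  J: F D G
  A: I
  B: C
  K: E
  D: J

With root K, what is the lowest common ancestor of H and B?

M

Path H→root: H G M L E K; path B→root: B C N M L E K.
First common node: M.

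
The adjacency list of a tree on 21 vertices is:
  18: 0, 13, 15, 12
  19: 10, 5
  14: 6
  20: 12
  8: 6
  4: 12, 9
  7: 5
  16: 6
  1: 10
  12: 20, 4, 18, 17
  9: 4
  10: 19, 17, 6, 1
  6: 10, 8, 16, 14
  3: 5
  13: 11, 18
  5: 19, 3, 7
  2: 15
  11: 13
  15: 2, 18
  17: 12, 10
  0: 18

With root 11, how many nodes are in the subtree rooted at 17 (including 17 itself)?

Descendants of 17 (including itself): 17, 10, 6, 1, 19, 16, 14, 8, 5, 7, 3. That's 11.

11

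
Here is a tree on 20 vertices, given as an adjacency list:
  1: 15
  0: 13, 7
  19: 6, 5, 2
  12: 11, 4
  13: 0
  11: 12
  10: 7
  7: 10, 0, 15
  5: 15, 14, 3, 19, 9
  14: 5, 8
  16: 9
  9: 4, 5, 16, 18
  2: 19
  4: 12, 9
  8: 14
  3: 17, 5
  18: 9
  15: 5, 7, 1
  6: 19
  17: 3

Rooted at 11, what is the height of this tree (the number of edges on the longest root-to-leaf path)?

A deepest node is 13, reached by 11-12-4-9-5-15-7-0-13.
That path has 8 edges, so the height is 8.

8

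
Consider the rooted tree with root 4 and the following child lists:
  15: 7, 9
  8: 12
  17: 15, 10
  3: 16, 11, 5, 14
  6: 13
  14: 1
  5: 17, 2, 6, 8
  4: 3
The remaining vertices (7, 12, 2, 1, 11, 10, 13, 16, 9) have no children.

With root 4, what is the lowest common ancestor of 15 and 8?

5

15's ancestor chain is 15, 17, 5, 3, 4 and 8's is 8, 5, 3, 4; they first meet at 5.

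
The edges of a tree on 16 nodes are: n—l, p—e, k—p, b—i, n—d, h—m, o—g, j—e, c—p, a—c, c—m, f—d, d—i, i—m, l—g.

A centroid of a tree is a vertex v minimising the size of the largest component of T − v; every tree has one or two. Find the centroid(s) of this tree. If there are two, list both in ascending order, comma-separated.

Removing m splits the tree into components of sizes 8, 6, 1; the largest is 8 ≤ ⌊16/2⌋ = 8.
i is adjacent to m and is also a centroid (the largest component after removing it is likewise 8).

i, m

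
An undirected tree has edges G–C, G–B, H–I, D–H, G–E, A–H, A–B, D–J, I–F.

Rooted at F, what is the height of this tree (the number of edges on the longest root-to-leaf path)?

The longest root-to-leaf path is F–I–H–A–B–G–C (6 edges).

6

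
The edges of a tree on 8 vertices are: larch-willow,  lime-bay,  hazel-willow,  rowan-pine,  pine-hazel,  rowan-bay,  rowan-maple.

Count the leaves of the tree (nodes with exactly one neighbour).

3

Exactly 3 nodes have a single neighbour: larch, lime, maple.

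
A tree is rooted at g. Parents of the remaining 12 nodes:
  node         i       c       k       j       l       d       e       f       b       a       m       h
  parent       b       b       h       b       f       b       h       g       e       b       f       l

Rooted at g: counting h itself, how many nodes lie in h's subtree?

Descendants of h (including itself): h, e, k, b, d, c, j, a, i. That's 9.

9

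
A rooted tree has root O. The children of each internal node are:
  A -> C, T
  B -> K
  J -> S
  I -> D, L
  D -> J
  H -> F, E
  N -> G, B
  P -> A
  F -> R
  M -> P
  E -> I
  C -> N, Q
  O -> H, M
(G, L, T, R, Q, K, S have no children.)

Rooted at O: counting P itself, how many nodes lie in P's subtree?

9

The subtree rooted at P contains: P, A, T, C, Q, N, G, B, K — 9 nodes.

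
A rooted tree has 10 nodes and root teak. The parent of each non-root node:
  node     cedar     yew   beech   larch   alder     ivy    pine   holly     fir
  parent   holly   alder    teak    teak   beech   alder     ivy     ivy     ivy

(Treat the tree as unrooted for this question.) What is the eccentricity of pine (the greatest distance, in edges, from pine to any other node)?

5

The node farthest from pine is larch, via pine–ivy–alder–beech–teak–larch — 5 edges.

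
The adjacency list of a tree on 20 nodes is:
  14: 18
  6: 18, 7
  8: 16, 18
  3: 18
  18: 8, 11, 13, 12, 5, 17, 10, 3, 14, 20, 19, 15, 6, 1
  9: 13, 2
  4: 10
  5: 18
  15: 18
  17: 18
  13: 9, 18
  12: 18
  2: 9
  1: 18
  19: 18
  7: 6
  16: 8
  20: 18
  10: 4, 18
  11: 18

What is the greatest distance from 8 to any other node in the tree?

4

The node farthest from 8 is 2, via 8–18–13–9–2 — 4 edges.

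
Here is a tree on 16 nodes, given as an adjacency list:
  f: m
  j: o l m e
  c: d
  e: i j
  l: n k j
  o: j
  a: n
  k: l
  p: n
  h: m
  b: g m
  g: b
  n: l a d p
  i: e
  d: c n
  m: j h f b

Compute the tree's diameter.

7

Starting from g, a farthest node is c at distance 7.
One longest path: g-b-m-j-l-n-d-c.
So the diameter is 7.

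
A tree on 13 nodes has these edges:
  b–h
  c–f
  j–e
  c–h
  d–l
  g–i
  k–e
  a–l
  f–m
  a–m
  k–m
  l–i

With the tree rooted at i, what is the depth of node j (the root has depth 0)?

6

i → l → a → m → k → e → j — 6 edges.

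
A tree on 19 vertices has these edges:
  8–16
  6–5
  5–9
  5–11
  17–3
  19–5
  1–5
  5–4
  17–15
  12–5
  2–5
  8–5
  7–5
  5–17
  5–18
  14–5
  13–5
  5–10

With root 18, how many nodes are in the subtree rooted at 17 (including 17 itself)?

Descendants of 17 (including itself): 17, 15, 3. That's 3.

3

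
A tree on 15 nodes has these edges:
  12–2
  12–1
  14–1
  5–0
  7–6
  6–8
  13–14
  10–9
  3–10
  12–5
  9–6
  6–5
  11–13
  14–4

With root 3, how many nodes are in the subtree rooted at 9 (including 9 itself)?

Descendants of 9 (including itself): 9, 6, 5, 7, 8, 12, 0, 1, 2, 14, 4, 13, 11. That's 13.

13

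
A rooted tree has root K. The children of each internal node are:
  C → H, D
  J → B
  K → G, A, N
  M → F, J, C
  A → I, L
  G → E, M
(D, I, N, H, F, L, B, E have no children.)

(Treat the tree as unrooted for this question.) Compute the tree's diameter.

6

BFS from H reaches I last, at distance 6; BFS from I confirms no node is farther.
Path: H – C – M – G – K – A – I.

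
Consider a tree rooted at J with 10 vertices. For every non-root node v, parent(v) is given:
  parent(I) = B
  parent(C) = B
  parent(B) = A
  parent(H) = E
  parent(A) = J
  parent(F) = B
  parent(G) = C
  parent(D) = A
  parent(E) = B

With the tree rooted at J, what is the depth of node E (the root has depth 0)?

3

Path from J to E: J – A – B – E, which has 3 edges.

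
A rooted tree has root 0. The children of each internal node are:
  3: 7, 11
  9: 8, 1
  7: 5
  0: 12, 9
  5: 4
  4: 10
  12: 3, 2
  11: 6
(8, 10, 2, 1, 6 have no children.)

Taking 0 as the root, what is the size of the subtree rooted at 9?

3

The subtree rooted at 9 contains: 9, 1, 8 — 3 nodes.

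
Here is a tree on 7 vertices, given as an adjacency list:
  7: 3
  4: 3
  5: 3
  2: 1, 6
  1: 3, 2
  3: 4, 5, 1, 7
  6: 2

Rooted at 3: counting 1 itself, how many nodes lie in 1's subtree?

The subtree rooted at 1 contains: 1, 2, 6 — 3 nodes.

3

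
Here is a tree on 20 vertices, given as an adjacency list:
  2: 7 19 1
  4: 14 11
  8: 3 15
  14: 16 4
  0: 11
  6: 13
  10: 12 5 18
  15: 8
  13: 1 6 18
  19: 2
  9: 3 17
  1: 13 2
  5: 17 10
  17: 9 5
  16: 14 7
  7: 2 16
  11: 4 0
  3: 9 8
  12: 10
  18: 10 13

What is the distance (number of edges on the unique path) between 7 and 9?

8

The path is 7 - 2 - 1 - 13 - 18 - 10 - 5 - 17 - 9, which has 8 edges.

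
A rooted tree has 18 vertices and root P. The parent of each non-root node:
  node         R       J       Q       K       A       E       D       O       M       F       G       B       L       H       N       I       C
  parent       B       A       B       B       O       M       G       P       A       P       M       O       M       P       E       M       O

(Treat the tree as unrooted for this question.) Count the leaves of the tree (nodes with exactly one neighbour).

Degree-1 nodes: C, D, F, H, I, J, K, L, N, Q, R — 11 of them.

11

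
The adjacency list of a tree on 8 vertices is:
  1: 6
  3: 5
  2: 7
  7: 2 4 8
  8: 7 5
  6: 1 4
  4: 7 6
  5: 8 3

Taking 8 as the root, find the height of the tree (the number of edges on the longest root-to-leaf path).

A deepest node is 1, reached by 8 → 7 → 4 → 6 → 1.
That path has 4 edges, so the height is 4.

4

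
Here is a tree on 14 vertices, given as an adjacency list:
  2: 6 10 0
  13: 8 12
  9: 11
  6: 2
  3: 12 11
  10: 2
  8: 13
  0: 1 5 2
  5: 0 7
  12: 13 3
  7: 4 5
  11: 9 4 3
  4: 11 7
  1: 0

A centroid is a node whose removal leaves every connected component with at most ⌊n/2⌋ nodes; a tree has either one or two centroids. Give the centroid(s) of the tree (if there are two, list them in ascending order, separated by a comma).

If 7 is removed the pieces have sizes 7, 6, all ≤ ⌊14/2⌋ = 7.
Its neighbour 4 also leaves a largest component of size 7, so both are centroids.

4, 7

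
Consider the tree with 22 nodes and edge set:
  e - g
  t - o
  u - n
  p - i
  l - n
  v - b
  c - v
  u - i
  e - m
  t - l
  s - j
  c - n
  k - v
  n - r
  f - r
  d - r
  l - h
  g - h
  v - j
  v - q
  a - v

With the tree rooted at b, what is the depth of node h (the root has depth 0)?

5

Path from b to h: b → v → c → n → l → h, which has 5 edges.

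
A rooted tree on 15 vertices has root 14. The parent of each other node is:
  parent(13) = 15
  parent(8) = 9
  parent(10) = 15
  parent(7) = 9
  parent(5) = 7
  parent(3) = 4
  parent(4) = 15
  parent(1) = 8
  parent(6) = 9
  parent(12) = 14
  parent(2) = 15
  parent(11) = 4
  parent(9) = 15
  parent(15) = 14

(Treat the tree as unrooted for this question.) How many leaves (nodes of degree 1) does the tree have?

Exactly 9 nodes have a single neighbour: 1, 2, 3, 5, 6, 10, 11, 12, 13.

9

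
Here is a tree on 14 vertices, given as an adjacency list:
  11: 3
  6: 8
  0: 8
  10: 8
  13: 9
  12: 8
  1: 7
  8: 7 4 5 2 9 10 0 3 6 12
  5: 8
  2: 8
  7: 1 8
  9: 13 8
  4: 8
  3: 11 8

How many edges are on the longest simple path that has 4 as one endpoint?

The node farthest from 4 is 11 (13, 1 also at distance 3), via 4-8-3-11 — 3 edges.

3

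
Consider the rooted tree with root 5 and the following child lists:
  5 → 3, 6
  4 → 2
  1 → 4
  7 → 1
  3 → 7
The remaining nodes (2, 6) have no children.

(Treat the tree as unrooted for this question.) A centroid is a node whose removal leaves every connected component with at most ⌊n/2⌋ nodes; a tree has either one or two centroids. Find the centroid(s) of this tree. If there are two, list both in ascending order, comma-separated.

Removing 7 splits the tree into components of sizes 3, 3; the largest is 3 ≤ ⌊7/2⌋ = 3.
Every other node leaves some component of size > 3, so the centroid is unique.

7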